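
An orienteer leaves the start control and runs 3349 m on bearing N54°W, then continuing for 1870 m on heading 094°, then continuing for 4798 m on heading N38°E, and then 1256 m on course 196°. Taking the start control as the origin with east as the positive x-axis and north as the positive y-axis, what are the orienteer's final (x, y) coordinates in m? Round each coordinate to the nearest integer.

Leg 1 (N54°W, 3349 m): east 3349 sin 306° = -2709.40, north 3349 cos 306° = 1968.49
Leg 2 (094°, 1870 m): east 1870 sin 94° = 1865.44, north 1870 cos 94° = -130.44
Leg 3 (N38°E, 4798 m): east 4798 sin 38° = 2953.94, north 4798 cos 38° = 3780.88
Leg 4 (196°, 1256 m): east 1256 sin 196° = -346.20, north 1256 cos 196° = -1207.34
Summing: 1763.79 m east, 4411.58 m north → (1764, 4412).

(1764, 4412)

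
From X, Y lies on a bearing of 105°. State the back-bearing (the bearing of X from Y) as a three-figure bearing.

Back-bearing = 105° + 180° = 285°.

285°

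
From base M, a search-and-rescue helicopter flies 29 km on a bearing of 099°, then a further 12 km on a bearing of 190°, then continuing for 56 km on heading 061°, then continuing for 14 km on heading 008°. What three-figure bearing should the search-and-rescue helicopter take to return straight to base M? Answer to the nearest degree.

252°

Leg 1 (099°, 29 km): east 29 sin 99° = 28.64, north 29 cos 99° = -4.54
Leg 2 (190°, 12 km): east 12 sin 190° = -2.08, north 12 cos 190° = -11.82
Leg 3 (061°, 56 km): east 56 sin 61° = 48.98, north 56 cos 61° = 27.15
Leg 4 (008°, 14 km): east 14 sin 8° = 1.95, north 14 cos 8° = 13.86
Net displacement: 77.49 east, 24.66 north. Direction back to start is (-77.49, -24.66): bearing = atan2(-77.49, -24.66) mod 360° = 252.35° ≈ 252°.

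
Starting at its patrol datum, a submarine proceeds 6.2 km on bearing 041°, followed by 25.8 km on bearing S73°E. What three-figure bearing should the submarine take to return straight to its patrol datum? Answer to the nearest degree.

Leg 1 (041°, 6.2 km): east 6.2 sin 41° = 4.07, north 6.2 cos 41° = 4.68
Leg 2 (S73°E, 25.8 km): east 25.8 sin 107° = 24.67, north 25.8 cos 107° = -7.54
Net displacement: 28.74 east, -2.86 north. Direction back to start is (-28.74, 2.86): bearing = atan2(-28.74, 2.86) mod 360° = 275.69° ≈ 276°.

276°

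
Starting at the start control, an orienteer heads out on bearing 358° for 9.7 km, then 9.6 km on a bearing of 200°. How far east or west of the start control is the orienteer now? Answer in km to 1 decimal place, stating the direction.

3.6 km west

Leg 1 (358°, 9.7 km): east 9.7 sin 358° = -0.34, north 9.7 cos 358° = 9.69
Leg 2 (200°, 9.6 km): east 9.6 sin 200° = -3.28, north 9.6 cos 200° = -9.02
Net east component: -3.62 km.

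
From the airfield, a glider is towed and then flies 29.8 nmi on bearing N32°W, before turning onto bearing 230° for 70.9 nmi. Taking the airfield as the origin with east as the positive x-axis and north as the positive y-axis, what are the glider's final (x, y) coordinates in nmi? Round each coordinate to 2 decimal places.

(-70.10, -20.30)

Leg 1 (N32°W, 29.8 nmi): east 29.8 sin 328° = -15.79, north 29.8 cos 328° = 25.27
Leg 2 (230°, 70.9 nmi): east 70.9 sin 230° = -54.31, north 70.9 cos 230° = -45.57
Summing: -70.10 nmi east, -20.30 nmi north → (-70.10, -20.30).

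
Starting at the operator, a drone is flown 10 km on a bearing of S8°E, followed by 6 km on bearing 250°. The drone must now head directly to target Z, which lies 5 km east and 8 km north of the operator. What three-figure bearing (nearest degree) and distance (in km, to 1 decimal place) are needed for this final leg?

025°, 22.0 km

Leg 1 (S8°E, 10 km): east 10 sin 172° = 1.39, north 10 cos 172° = -9.90
Leg 2 (250°, 6 km): east 6 sin 250° = -5.64, north 6 cos 250° = -2.05
Current position: (-4.25, -11.95). Target: (5, 8). Remaining: Δeast = 9.25, Δnorth = 19.95.
Bearing = atan2(9.25, 19.95) mod 360° = 24.86°; distance = √((9.25)² + (19.95)²) = 21.993 km.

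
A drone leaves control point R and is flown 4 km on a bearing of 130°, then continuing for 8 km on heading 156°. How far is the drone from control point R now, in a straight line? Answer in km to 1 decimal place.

Leg 1 (130°, 4 km): east 4 sin 130° = 3.06, north 4 cos 130° = -2.57
Leg 2 (156°, 8 km): east 8 sin 156° = 3.25, north 8 cos 156° = -7.31
Net: 6.32 east, -9.88 north. Distance = √((6.32)² + (-9.88)²) = 11.727 km.

11.7 km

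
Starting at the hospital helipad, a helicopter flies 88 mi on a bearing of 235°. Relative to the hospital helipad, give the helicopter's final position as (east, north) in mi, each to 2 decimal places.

(-72.09, -50.47)

Leg 1 (235°, 88 mi): east 88 sin 235° = -72.09, north 88 cos 235° = -50.47
Summing: -72.09 mi east, -50.47 mi north → (-72.09, -50.47).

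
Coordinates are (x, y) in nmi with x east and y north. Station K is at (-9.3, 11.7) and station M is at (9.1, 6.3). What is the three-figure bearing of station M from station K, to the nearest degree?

Δeast = 9.1 − -9.3 = 18.40; Δnorth = 6.3 − 11.7 = -5.40.
Bearing = atan2(Δeast, Δnorth) mod 360° = 106.36° ≈ 106°.

106°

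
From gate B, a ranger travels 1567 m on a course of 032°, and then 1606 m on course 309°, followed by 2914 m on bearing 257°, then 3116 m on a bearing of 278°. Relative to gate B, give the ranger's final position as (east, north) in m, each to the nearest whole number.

Leg 1 (032°, 1567 m): east 1567 sin 32° = 830.38, north 1567 cos 32° = 1328.89
Leg 2 (309°, 1606 m): east 1606 sin 309° = -1248.10, north 1606 cos 309° = 1010.69
Leg 3 (257°, 2914 m): east 2914 sin 257° = -2839.31, north 2914 cos 257° = -655.51
Leg 4 (278°, 3116 m): east 3116 sin 278° = -3085.68, north 3116 cos 278° = 433.66
Summing: -6342.70 m east, 2117.74 m north → (-6343, 2118).

(-6343, 2118)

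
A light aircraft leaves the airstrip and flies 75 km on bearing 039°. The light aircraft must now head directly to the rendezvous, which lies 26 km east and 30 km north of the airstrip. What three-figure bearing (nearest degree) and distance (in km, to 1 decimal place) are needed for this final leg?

Leg 1 (039°, 75 km): east 75 sin 39° = 47.20, north 75 cos 39° = 58.29
Current position: (47.20, 58.29). Target: (26, 30). Remaining: Δeast = -21.20, Δnorth = -28.29.
Bearing = atan2(-21.20, -28.29) mod 360° = 216.85°; distance = √((-21.20)² + (-28.29)²) = 35.348 km.

217°, 35.3 km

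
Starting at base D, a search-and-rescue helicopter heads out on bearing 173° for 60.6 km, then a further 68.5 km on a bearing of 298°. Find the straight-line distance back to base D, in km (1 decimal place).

60.0 km

Leg 1 (173°, 60.6 km): east 60.6 sin 173° = 7.39, north 60.6 cos 173° = -60.15
Leg 2 (298°, 68.5 km): east 68.5 sin 298° = -60.48, north 68.5 cos 298° = 32.16
Net: -53.10 east, -27.99 north. Distance = √((-53.10)² + (-27.99)²) = 60.022 km.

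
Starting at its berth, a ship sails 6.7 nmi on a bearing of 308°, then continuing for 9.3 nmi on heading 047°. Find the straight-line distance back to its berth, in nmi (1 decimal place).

Leg 1 (308°, 6.7 nmi): east 6.7 sin 308° = -5.28, north 6.7 cos 308° = 4.12
Leg 2 (047°, 9.3 nmi): east 9.3 sin 47° = 6.80, north 9.3 cos 47° = 6.34
Net: 1.52 east, 10.47 north. Distance = √((1.52)² + (10.47)²) = 10.578 nmi.

10.6 nmi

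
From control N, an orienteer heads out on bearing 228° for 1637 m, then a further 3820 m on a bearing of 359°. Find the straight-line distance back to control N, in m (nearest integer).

Leg 1 (228°, 1637 m): east 1637 sin 228° = -1216.53, north 1637 cos 228° = -1095.37
Leg 2 (359°, 3820 m): east 3820 sin 359° = -66.67, north 3820 cos 359° = 3819.42
Net: -1283.20 east, 2724.05 north. Distance = √((-1283.20)² + (2724.05)²) = 3011.154 m.

3011 m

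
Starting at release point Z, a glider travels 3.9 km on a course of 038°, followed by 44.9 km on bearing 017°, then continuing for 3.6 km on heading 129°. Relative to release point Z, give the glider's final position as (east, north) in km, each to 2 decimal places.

Leg 1 (038°, 3.9 km): east 3.9 sin 38° = 2.40, north 3.9 cos 38° = 3.07
Leg 2 (017°, 44.9 km): east 44.9 sin 17° = 13.13, north 44.9 cos 17° = 42.94
Leg 3 (129°, 3.6 km): east 3.6 sin 129° = 2.80, north 3.6 cos 129° = -2.27
Summing: 18.33 km east, 43.75 km north → (18.33, 43.75).

(18.33, 43.75)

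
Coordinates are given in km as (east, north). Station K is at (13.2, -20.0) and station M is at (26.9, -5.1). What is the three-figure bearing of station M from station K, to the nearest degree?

043°

Δeast = 26.9 − 13.2 = 13.70; Δnorth = -5.1 − -20.0 = 14.90.
Bearing = atan2(Δeast, Δnorth) mod 360° = 42.60° ≈ 043°.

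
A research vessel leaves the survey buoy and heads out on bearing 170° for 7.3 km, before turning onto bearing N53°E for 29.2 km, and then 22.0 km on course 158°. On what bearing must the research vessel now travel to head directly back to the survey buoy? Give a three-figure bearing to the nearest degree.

287°

Leg 1 (170°, 7.3 km): east 7.3 sin 170° = 1.27, north 7.3 cos 170° = -7.19
Leg 2 (N53°E, 29.2 km): east 29.2 sin 53° = 23.32, north 29.2 cos 53° = 17.57
Leg 3 (158°, 22.0 km): east 22.0 sin 158° = 8.24, north 22.0 cos 158° = -20.40
Net displacement: 32.83 east, -10.01 north. Direction back to start is (-32.83, 10.01): bearing = atan2(-32.83, 10.01) mod 360° = 286.96° ≈ 287°.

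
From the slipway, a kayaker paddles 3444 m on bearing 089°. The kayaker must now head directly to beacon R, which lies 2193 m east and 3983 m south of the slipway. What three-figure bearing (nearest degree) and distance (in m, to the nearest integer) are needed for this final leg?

197°, 4232 m

Leg 1 (089°, 3444 m): east 3444 sin 89° = 3443.48, north 3444 cos 89° = 60.11
Current position: (3443.48, 60.11). Target: (2193, -3983). Remaining: Δeast = -1250.48, Δnorth = -4043.11.
Bearing = atan2(-1250.48, -4043.11) mod 360° = 197.19°; distance = √((-1250.48)² + (-4043.11)²) = 4232.068 m.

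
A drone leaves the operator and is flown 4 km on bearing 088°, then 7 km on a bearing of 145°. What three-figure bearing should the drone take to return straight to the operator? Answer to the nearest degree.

Leg 1 (088°, 4 km): east 4 sin 88° = 4.00, north 4 cos 88° = 0.14
Leg 2 (145°, 7 km): east 7 sin 145° = 4.02, north 7 cos 145° = -5.73
Net displacement: 8.01 east, -5.59 north. Direction back to start is (-8.01, 5.59): bearing = atan2(-8.01, 5.59) mod 360° = 304.92° ≈ 305°.

305°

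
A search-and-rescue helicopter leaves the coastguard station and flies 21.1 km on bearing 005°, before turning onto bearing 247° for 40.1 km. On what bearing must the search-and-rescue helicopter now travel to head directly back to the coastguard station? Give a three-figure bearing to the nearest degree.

099°

Leg 1 (005°, 21.1 km): east 21.1 sin 5° = 1.84, north 21.1 cos 5° = 21.02
Leg 2 (247°, 40.1 km): east 40.1 sin 247° = -36.91, north 40.1 cos 247° = -15.67
Net displacement: -35.07 east, 5.35 north. Direction back to start is (35.07, -5.35): bearing = atan2(35.07, -5.35) mod 360° = 98.68° ≈ 099°.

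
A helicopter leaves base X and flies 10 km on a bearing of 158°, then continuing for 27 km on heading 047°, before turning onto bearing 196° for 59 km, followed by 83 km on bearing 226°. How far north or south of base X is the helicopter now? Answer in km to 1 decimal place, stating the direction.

Leg 1 (158°, 10 km): east 10 sin 158° = 3.75, north 10 cos 158° = -9.27
Leg 2 (047°, 27 km): east 27 sin 47° = 19.75, north 27 cos 47° = 18.41
Leg 3 (196°, 59 km): east 59 sin 196° = -16.26, north 59 cos 196° = -56.71
Leg 4 (226°, 83 km): east 83 sin 226° = -59.71, north 83 cos 226° = -57.66
Net north component: -105.23 km.

105.2 km south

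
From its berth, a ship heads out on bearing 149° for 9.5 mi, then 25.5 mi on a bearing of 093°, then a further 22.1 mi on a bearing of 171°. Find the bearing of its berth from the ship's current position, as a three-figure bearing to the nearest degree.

Leg 1 (149°, 9.5 mi): east 9.5 sin 149° = 4.89, north 9.5 cos 149° = -8.14
Leg 2 (093°, 25.5 mi): east 25.5 sin 93° = 25.47, north 25.5 cos 93° = -1.33
Leg 3 (171°, 22.1 mi): east 22.1 sin 171° = 3.46, north 22.1 cos 171° = -21.83
Net displacement: 33.82 east, -31.31 north. Direction back to start is (-33.82, 31.31): bearing = atan2(-33.82, 31.31) mod 360° = 312.79° ≈ 313°.

313°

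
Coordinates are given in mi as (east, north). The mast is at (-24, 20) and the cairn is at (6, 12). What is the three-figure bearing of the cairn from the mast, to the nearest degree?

105°

Δeast = 6 − -24 = 30.00; Δnorth = 12 − 20 = -8.00.
Bearing = atan2(Δeast, Δnorth) mod 360° = 104.93° ≈ 105°.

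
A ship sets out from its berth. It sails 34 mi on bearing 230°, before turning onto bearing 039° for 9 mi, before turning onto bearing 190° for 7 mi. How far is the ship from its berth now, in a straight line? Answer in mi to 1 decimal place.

30.7 mi

Leg 1 (230°, 34 mi): east 34 sin 230° = -26.05, north 34 cos 230° = -21.85
Leg 2 (039°, 9 mi): east 9 sin 39° = 5.66, north 9 cos 39° = 6.99
Leg 3 (190°, 7 mi): east 7 sin 190° = -1.22, north 7 cos 190° = -6.89
Net: -21.60 east, -21.75 north. Distance = √((-21.60)² + (-21.75)²) = 30.654 mi.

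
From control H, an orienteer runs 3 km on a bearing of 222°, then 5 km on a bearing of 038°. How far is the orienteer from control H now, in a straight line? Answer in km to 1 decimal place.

2.0 km

Leg 1 (222°, 3 km): east 3 sin 222° = -2.01, north 3 cos 222° = -2.23
Leg 2 (038°, 5 km): east 5 sin 38° = 3.08, north 5 cos 38° = 3.94
Net: 1.07 east, 1.71 north. Distance = √((1.07)² + (1.71)²) = 2.018 km.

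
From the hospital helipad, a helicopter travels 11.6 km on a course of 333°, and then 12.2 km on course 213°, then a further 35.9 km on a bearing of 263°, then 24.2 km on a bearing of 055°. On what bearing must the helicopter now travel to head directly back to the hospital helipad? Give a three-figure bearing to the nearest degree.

109°

Leg 1 (333°, 11.6 km): east 11.6 sin 333° = -5.27, north 11.6 cos 333° = 10.34
Leg 2 (213°, 12.2 km): east 12.2 sin 213° = -6.64, north 12.2 cos 213° = -10.23
Leg 3 (263°, 35.9 km): east 35.9 sin 263° = -35.63, north 35.9 cos 263° = -4.38
Leg 4 (055°, 24.2 km): east 24.2 sin 55° = 19.82, north 24.2 cos 55° = 13.88
Net displacement: -27.72 east, 9.61 north. Direction back to start is (27.72, -9.61): bearing = atan2(27.72, -9.61) mod 360° = 109.12° ≈ 109°.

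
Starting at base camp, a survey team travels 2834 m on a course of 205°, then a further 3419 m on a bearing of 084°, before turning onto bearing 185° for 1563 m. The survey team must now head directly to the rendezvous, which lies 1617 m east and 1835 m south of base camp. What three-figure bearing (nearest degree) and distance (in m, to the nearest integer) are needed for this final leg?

Leg 1 (205°, 2834 m): east 2834 sin 205° = -1197.70, north 2834 cos 205° = -2568.48
Leg 2 (084°, 3419 m): east 3419 sin 84° = 3400.27, north 3419 cos 84° = 357.38
Leg 3 (185°, 1563 m): east 1563 sin 185° = -136.22, north 1563 cos 185° = -1557.05
Current position: (2066.35, -3768.15). Target: (1617, -1835). Remaining: Δeast = -449.35, Δnorth = 1933.15.
Bearing = atan2(-449.35, 1933.15) mod 360° = 346.91°; distance = √((-449.35)² + (1933.15)²) = 1984.682 m.

347°, 1985 m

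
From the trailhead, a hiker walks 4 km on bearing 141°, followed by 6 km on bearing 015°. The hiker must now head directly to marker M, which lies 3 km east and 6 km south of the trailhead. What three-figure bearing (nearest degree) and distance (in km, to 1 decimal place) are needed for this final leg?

187°, 8.8 km

Leg 1 (141°, 4 km): east 4 sin 141° = 2.52, north 4 cos 141° = -3.11
Leg 2 (015°, 6 km): east 6 sin 15° = 1.55, north 6 cos 15° = 5.80
Current position: (4.07, 2.69). Target: (3, -6). Remaining: Δeast = -1.07, Δnorth = -8.69.
Bearing = atan2(-1.07, -8.69) mod 360° = 187.02°; distance = √((-1.07)² + (-8.69)²) = 8.753 km.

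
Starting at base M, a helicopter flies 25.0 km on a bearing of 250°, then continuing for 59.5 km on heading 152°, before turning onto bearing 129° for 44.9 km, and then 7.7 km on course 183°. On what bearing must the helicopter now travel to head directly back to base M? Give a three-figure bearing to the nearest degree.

Leg 1 (250°, 25.0 km): east 25.0 sin 250° = -23.49, north 25.0 cos 250° = -8.55
Leg 2 (152°, 59.5 km): east 59.5 sin 152° = 27.93, north 59.5 cos 152° = -52.54
Leg 3 (129°, 44.9 km): east 44.9 sin 129° = 34.89, north 44.9 cos 129° = -28.26
Leg 4 (183°, 7.7 km): east 7.7 sin 183° = -0.40, north 7.7 cos 183° = -7.69
Net displacement: 38.93 east, -97.03 north. Direction back to start is (-38.93, 97.03): bearing = atan2(-38.93, 97.03) mod 360° = 338.14° ≈ 338°.

338°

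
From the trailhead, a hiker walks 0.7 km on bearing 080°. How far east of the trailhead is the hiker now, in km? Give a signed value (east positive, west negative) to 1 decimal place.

0.7 km

Leg 1 (080°, 0.7 km): east 0.7 sin 80° = 0.69, north 0.7 cos 80° = 0.12
Net east component: 0.69 km.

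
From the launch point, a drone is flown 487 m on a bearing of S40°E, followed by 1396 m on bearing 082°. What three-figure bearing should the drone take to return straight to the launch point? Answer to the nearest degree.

276°

Leg 1 (S40°E, 487 m): east 487 sin 140° = 313.04, north 487 cos 140° = -373.06
Leg 2 (082°, 1396 m): east 1396 sin 82° = 1382.41, north 1396 cos 82° = 194.29
Net displacement: 1695.45 east, -178.78 north. Direction back to start is (-1695.45, 178.78): bearing = atan2(-1695.45, 178.78) mod 360° = 276.02° ≈ 276°.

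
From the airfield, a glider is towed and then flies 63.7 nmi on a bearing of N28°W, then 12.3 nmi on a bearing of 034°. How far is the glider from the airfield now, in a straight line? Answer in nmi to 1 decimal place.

Leg 1 (N28°W, 63.7 nmi): east 63.7 sin 332° = -29.91, north 63.7 cos 332° = 56.24
Leg 2 (034°, 12.3 nmi): east 12.3 sin 34° = 6.88, north 12.3 cos 34° = 10.20
Net: -23.03 east, 66.44 north. Distance = √((-23.03)² + (66.44)²) = 70.318 nmi.

70.3 nmi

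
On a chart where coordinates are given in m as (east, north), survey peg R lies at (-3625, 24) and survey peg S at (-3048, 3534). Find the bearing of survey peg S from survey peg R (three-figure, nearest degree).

009°

Δeast = -3048 − -3625 = 577.00; Δnorth = 3534 − 24 = 3510.00.
Bearing = atan2(Δeast, Δnorth) mod 360° = 9.34° ≈ 009°.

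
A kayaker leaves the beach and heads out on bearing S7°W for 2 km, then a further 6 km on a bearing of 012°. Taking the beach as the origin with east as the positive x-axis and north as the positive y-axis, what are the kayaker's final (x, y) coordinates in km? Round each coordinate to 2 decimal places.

Leg 1 (S7°W, 2 km): east 2 sin 187° = -0.24, north 2 cos 187° = -1.99
Leg 2 (012°, 6 km): east 6 sin 12° = 1.25, north 6 cos 12° = 5.87
Summing: 1.00 km east, 3.88 km north → (1.00, 3.88).

(1.00, 3.88)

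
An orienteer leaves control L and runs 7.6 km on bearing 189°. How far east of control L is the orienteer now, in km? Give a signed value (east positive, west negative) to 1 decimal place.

-1.2 km

Leg 1 (189°, 7.6 km): east 7.6 sin 189° = -1.19, north 7.6 cos 189° = -7.51
Net east component: -1.19 km.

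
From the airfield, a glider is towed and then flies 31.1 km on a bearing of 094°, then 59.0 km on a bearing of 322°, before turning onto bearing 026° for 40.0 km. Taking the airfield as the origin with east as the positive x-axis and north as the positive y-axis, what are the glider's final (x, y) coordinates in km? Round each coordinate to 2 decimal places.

Leg 1 (094°, 31.1 km): east 31.1 sin 94° = 31.02, north 31.1 cos 94° = -2.17
Leg 2 (322°, 59.0 km): east 59.0 sin 322° = -36.32, north 59.0 cos 322° = 46.49
Leg 3 (026°, 40.0 km): east 40.0 sin 26° = 17.53, north 40.0 cos 26° = 35.95
Summing: 12.24 km east, 80.27 km north → (12.24, 80.27).

(12.24, 80.27)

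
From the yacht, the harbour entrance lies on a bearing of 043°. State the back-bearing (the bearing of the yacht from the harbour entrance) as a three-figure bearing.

223°

Back-bearing = 043° + 180° = 223°.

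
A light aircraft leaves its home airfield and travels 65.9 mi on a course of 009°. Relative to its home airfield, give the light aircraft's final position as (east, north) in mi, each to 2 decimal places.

Leg 1 (009°, 65.9 mi): east 65.9 sin 9° = 10.31, north 65.9 cos 9° = 65.09
Summing: 10.31 mi east, 65.09 mi north → (10.31, 65.09).

(10.31, 65.09)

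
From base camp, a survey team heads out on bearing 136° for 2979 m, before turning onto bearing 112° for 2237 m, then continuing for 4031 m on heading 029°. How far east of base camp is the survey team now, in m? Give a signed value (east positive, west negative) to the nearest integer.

6098 m

Leg 1 (136°, 2979 m): east 2979 sin 136° = 2069.39, north 2979 cos 136° = -2142.91
Leg 2 (112°, 2237 m): east 2237 sin 112° = 2074.11, north 2237 cos 112° = -837.99
Leg 3 (029°, 4031 m): east 4031 sin 29° = 1954.27, north 4031 cos 29° = 3525.59
Net east component: 6097.77 m.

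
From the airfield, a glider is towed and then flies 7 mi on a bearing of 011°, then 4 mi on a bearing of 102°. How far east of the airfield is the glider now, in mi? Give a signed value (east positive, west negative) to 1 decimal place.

Leg 1 (011°, 7 mi): east 7 sin 11° = 1.34, north 7 cos 11° = 6.87
Leg 2 (102°, 4 mi): east 4 sin 102° = 3.91, north 4 cos 102° = -0.83
Net east component: 5.25 mi.

5.2 mi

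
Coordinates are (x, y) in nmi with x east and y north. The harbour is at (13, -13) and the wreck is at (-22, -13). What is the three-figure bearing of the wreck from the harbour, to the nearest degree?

270°

Δeast = -22 − 13 = -35.00; Δnorth = -13 − -13 = 0.00.
Bearing = atan2(Δeast, Δnorth) mod 360° = 270.00° ≈ 270°.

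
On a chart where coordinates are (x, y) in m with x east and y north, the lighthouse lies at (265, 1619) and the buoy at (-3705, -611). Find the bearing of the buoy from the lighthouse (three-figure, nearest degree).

Δeast = -3705 − 265 = -3970.00; Δnorth = -611 − 1619 = -2230.00.
Bearing = atan2(Δeast, Δnorth) mod 360° = 240.68° ≈ 241°.

241°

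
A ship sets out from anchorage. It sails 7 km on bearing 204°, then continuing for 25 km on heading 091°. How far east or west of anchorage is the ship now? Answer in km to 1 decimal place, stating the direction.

22.1 km east

Leg 1 (204°, 7 km): east 7 sin 204° = -2.85, north 7 cos 204° = -6.39
Leg 2 (091°, 25 km): east 25 sin 91° = 25.00, north 25 cos 91° = -0.44
Net east component: 22.15 km.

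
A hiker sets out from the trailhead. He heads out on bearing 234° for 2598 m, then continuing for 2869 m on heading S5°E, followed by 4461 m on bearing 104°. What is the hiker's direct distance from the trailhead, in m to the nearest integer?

5999 m

Leg 1 (234°, 2598 m): east 2598 sin 234° = -2101.83, north 2598 cos 234° = -1527.07
Leg 2 (S5°E, 2869 m): east 2869 sin 175° = 250.05, north 2869 cos 175° = -2858.08
Leg 3 (104°, 4461 m): east 4461 sin 104° = 4328.49, north 4461 cos 104° = -1079.21
Net: 2476.71 east, -5464.36 north. Distance = √((2476.71)² + (-5464.36)²) = 5999.447 m.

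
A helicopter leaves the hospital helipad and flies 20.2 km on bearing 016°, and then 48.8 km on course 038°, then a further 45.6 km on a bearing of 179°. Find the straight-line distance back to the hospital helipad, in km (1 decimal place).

38.4 km

Leg 1 (016°, 20.2 km): east 20.2 sin 16° = 5.57, north 20.2 cos 16° = 19.42
Leg 2 (038°, 48.8 km): east 48.8 sin 38° = 30.04, north 48.8 cos 38° = 38.45
Leg 3 (179°, 45.6 km): east 45.6 sin 179° = 0.80, north 45.6 cos 179° = -45.59
Net: 36.41 east, 12.28 north. Distance = √((36.41)² + (12.28)²) = 38.423 km.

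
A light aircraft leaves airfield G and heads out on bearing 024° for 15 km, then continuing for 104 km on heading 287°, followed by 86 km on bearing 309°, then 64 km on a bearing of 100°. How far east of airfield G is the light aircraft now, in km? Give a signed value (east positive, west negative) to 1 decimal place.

-97.2 km

Leg 1 (024°, 15 km): east 15 sin 24° = 6.10, north 15 cos 24° = 13.70
Leg 2 (287°, 104 km): east 104 sin 287° = -99.46, north 104 cos 287° = 30.41
Leg 3 (309°, 86 km): east 86 sin 309° = -66.83, north 86 cos 309° = 54.12
Leg 4 (100°, 64 km): east 64 sin 100° = 63.03, north 64 cos 100° = -11.11
Net east component: -97.16 km.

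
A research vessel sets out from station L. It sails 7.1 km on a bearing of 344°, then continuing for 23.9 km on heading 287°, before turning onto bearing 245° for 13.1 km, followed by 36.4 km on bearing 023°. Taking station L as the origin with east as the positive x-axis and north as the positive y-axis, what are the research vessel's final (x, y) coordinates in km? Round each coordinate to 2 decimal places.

(-22.46, 41.78)

Leg 1 (344°, 7.1 km): east 7.1 sin 344° = -1.96, north 7.1 cos 344° = 6.82
Leg 2 (287°, 23.9 km): east 23.9 sin 287° = -22.86, north 23.9 cos 287° = 6.99
Leg 3 (245°, 13.1 km): east 13.1 sin 245° = -11.87, north 13.1 cos 245° = -5.54
Leg 4 (023°, 36.4 km): east 36.4 sin 23° = 14.22, north 36.4 cos 23° = 33.51
Summing: -22.46 km east, 41.78 km north → (-22.46, 41.78).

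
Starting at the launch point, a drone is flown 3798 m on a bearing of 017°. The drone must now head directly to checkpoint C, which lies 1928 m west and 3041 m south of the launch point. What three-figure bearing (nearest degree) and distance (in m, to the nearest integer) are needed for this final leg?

204°, 7332 m

Leg 1 (017°, 3798 m): east 3798 sin 17° = 1110.43, north 3798 cos 17° = 3632.05
Current position: (1110.43, 3632.05). Target: (-1928, -3041). Remaining: Δeast = -3038.43, Δnorth = -6673.05.
Bearing = atan2(-3038.43, -6673.05) mod 360° = 204.48°; distance = √((-3038.43)² + (-6673.05)²) = 7332.229 m.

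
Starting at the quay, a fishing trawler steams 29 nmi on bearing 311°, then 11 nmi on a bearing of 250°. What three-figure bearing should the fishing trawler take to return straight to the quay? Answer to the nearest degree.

Leg 1 (311°, 29 nmi): east 29 sin 311° = -21.89, north 29 cos 311° = 19.03
Leg 2 (250°, 11 nmi): east 11 sin 250° = -10.34, north 11 cos 250° = -3.76
Net displacement: -32.22 east, 15.26 north. Direction back to start is (32.22, -15.26): bearing = atan2(32.22, -15.26) mod 360° = 115.35° ≈ 115°.

115°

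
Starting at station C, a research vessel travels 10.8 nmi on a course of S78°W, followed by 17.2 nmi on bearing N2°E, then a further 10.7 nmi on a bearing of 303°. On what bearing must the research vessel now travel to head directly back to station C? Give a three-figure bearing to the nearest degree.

138°

Leg 1 (S78°W, 10.8 nmi): east 10.8 sin 258° = -10.56, north 10.8 cos 258° = -2.25
Leg 2 (N2°E, 17.2 nmi): east 17.2 sin 2° = 0.60, north 17.2 cos 2° = 17.19
Leg 3 (303°, 10.7 nmi): east 10.7 sin 303° = -8.97, north 10.7 cos 303° = 5.83
Net displacement: -18.94 east, 20.77 north. Direction back to start is (18.94, -20.77): bearing = atan2(18.94, -20.77) mod 360° = 137.64° ≈ 138°.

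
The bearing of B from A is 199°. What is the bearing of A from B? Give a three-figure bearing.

Back-bearing = 199° − 180° = 019°.

019°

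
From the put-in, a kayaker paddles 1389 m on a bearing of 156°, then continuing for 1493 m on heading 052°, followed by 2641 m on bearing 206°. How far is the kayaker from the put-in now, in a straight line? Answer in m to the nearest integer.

2785 m

Leg 1 (156°, 1389 m): east 1389 sin 156° = 564.96, north 1389 cos 156° = -1268.91
Leg 2 (052°, 1493 m): east 1493 sin 52° = 1176.50, north 1493 cos 52° = 919.18
Leg 3 (206°, 2641 m): east 2641 sin 206° = -1157.74, north 2641 cos 206° = -2373.72
Net: 583.72 east, -2723.45 north. Distance = √((583.72)² + (-2723.45)²) = 2785.299 m.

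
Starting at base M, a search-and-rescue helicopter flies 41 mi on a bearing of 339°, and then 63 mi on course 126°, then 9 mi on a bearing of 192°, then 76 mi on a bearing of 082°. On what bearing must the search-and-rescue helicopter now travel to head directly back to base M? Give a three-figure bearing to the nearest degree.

Leg 1 (339°, 41 mi): east 41 sin 339° = -14.69, north 41 cos 339° = 38.28
Leg 2 (126°, 63 mi): east 63 sin 126° = 50.97, north 63 cos 126° = -37.03
Leg 3 (192°, 9 mi): east 9 sin 192° = -1.87, north 9 cos 192° = -8.80
Leg 4 (082°, 76 mi): east 76 sin 82° = 75.26, north 76 cos 82° = 10.58
Net displacement: 109.66 east, 3.02 north. Direction back to start is (-109.66, -3.02): bearing = atan2(-109.66, -3.02) mod 360° = 268.42° ≈ 268°.

268°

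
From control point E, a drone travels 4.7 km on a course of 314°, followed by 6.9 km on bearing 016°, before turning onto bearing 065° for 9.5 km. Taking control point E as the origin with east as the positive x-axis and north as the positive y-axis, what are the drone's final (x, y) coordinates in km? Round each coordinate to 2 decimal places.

(7.13, 13.91)

Leg 1 (314°, 4.7 km): east 4.7 sin 314° = -3.38, north 4.7 cos 314° = 3.26
Leg 2 (016°, 6.9 km): east 6.9 sin 16° = 1.90, north 6.9 cos 16° = 6.63
Leg 3 (065°, 9.5 km): east 9.5 sin 65° = 8.61, north 9.5 cos 65° = 4.01
Summing: 7.13 km east, 13.91 km north → (7.13, 13.91).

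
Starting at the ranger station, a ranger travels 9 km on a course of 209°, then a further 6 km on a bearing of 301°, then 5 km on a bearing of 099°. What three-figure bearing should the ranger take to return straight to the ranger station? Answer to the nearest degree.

Leg 1 (209°, 9 km): east 9 sin 209° = -4.36, north 9 cos 209° = -7.87
Leg 2 (301°, 6 km): east 6 sin 301° = -5.14, north 6 cos 301° = 3.09
Leg 3 (099°, 5 km): east 5 sin 99° = 4.94, north 5 cos 99° = -0.78
Net displacement: -4.57 east, -5.56 north. Direction back to start is (4.57, 5.56): bearing = atan2(4.57, 5.56) mod 360° = 39.39° ≈ 039°.

039°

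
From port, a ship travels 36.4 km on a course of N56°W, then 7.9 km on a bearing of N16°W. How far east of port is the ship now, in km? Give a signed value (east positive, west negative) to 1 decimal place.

Leg 1 (N56°W, 36.4 km): east 36.4 sin 304° = -30.18, north 36.4 cos 304° = 20.35
Leg 2 (N16°W, 7.9 km): east 7.9 sin 344° = -2.18, north 7.9 cos 344° = 7.59
Net east component: -32.35 km.

-32.4 km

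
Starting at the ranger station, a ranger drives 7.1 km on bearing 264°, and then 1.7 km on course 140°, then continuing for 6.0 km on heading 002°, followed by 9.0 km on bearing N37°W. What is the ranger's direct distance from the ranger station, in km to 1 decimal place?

Leg 1 (264°, 7.1 km): east 7.1 sin 264° = -7.06, north 7.1 cos 264° = -0.74
Leg 2 (140°, 1.7 km): east 1.7 sin 140° = 1.09, north 1.7 cos 140° = -1.30
Leg 3 (002°, 6.0 km): east 6.0 sin 2° = 0.21, north 6.0 cos 2° = 6.00
Leg 4 (N37°W, 9.0 km): east 9.0 sin 323° = -5.42, north 9.0 cos 323° = 7.19
Net: -11.18 east, 11.14 north. Distance = √((-11.18)² + (11.14)²) = 15.779 km.

15.8 km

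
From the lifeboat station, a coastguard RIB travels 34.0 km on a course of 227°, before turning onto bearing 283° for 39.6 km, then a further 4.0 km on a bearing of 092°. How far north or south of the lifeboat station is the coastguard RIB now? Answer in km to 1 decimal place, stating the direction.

Leg 1 (227°, 34.0 km): east 34.0 sin 227° = -24.87, north 34.0 cos 227° = -23.19
Leg 2 (283°, 39.6 km): east 39.6 sin 283° = -38.59, north 39.6 cos 283° = 8.91
Leg 3 (092°, 4.0 km): east 4.0 sin 92° = 4.00, north 4.0 cos 92° = -0.14
Net north component: -14.42 km.

14.4 km south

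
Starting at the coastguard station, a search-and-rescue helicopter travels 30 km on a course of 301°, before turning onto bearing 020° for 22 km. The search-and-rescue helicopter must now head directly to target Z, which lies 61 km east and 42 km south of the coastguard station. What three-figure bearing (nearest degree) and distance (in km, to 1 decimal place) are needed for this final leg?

Leg 1 (301°, 30 km): east 30 sin 301° = -25.72, north 30 cos 301° = 15.45
Leg 2 (020°, 22 km): east 22 sin 20° = 7.52, north 22 cos 20° = 20.67
Current position: (-18.19, 36.12). Target: (61, -42). Remaining: Δeast = 79.19, Δnorth = -78.12.
Bearing = atan2(79.19, -78.12) mod 360° = 134.61°; distance = √((79.19)² + (-78.12)²) = 111.241 km.

135°, 111.2 km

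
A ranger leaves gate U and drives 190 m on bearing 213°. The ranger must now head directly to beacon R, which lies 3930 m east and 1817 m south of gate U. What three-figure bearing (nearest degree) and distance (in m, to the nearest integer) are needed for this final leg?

112°, 4361 m

Leg 1 (213°, 190 m): east 190 sin 213° = -103.48, north 190 cos 213° = -159.35
Current position: (-103.48, -159.35). Target: (3930, -1817). Remaining: Δeast = 4033.48, Δnorth = -1657.65.
Bearing = atan2(4033.48, -1657.65) mod 360° = 112.34°; distance = √((4033.48)² + (-1657.65)²) = 4360.824 m.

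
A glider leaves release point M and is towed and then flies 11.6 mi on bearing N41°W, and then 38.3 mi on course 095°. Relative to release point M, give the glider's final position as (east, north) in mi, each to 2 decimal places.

Leg 1 (N41°W, 11.6 mi): east 11.6 sin 319° = -7.61, north 11.6 cos 319° = 8.75
Leg 2 (095°, 38.3 mi): east 38.3 sin 95° = 38.15, north 38.3 cos 95° = -3.34
Summing: 30.54 mi east, 5.42 mi north → (30.54, 5.42).

(30.54, 5.42)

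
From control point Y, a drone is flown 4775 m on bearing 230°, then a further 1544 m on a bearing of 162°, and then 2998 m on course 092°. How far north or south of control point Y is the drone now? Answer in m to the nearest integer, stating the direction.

4642 m south

Leg 1 (230°, 4775 m): east 4775 sin 230° = -3657.86, north 4775 cos 230° = -3069.31
Leg 2 (162°, 1544 m): east 1544 sin 162° = 477.12, north 1544 cos 162° = -1468.43
Leg 3 (092°, 2998 m): east 2998 sin 92° = 2996.17, north 2998 cos 92° = -104.63
Net north component: -4642.37 m.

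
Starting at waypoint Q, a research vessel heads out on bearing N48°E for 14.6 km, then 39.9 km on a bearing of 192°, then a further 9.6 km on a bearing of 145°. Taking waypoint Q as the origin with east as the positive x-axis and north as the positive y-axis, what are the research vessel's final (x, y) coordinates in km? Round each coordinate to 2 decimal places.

(8.06, -37.12)

Leg 1 (N48°E, 14.6 km): east 14.6 sin 48° = 10.85, north 14.6 cos 48° = 9.77
Leg 2 (192°, 39.9 km): east 39.9 sin 192° = -8.30, north 39.9 cos 192° = -39.03
Leg 3 (145°, 9.6 km): east 9.6 sin 145° = 5.51, north 9.6 cos 145° = -7.86
Summing: 8.06 km east, -37.12 km north → (8.06, -37.12).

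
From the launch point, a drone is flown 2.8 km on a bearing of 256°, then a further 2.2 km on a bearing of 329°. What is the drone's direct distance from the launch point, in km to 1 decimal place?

4.0 km

Leg 1 (256°, 2.8 km): east 2.8 sin 256° = -2.72, north 2.8 cos 256° = -0.68
Leg 2 (329°, 2.2 km): east 2.2 sin 329° = -1.13, north 2.2 cos 329° = 1.89
Net: -3.85 east, 1.21 north. Distance = √((-3.85)² + (1.21)²) = 4.035 km.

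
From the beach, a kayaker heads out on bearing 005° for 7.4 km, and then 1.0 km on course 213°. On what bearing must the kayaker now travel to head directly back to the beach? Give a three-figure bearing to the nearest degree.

181°

Leg 1 (005°, 7.4 km): east 7.4 sin 5° = 0.64, north 7.4 cos 5° = 7.37
Leg 2 (213°, 1.0 km): east 1.0 sin 213° = -0.54, north 1.0 cos 213° = -0.84
Net displacement: 0.10 east, 6.53 north. Direction back to start is (-0.10, -6.53): bearing = atan2(-0.10, -6.53) mod 360° = 180.88° ≈ 181°.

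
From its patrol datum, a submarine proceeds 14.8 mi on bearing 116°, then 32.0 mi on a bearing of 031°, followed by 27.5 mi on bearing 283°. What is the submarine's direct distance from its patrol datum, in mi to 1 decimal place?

Leg 1 (116°, 14.8 mi): east 14.8 sin 116° = 13.30, north 14.8 cos 116° = -6.49
Leg 2 (031°, 32.0 mi): east 32.0 sin 31° = 16.48, north 32.0 cos 31° = 27.43
Leg 3 (283°, 27.5 mi): east 27.5 sin 283° = -26.80, north 27.5 cos 283° = 6.19
Net: 2.99 east, 27.13 north. Distance = √((2.99)² + (27.13)²) = 27.292 mi.

27.3 mi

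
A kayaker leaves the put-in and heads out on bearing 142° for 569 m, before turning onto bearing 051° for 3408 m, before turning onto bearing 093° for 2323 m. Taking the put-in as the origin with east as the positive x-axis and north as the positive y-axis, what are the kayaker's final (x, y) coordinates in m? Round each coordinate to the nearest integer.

Leg 1 (142°, 569 m): east 569 sin 142° = 350.31, north 569 cos 142° = -448.38
Leg 2 (051°, 3408 m): east 3408 sin 51° = 2648.51, north 3408 cos 51° = 2144.72
Leg 3 (093°, 2323 m): east 2323 sin 93° = 2319.82, north 2323 cos 93° = -121.58
Summing: 5318.64 m east, 1574.77 m north → (5319, 1575).

(5319, 1575)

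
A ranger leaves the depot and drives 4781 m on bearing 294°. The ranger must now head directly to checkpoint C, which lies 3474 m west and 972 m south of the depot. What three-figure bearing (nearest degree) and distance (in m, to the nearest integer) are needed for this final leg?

Leg 1 (294°, 4781 m): east 4781 sin 294° = -4367.66, north 4781 cos 294° = 1944.61
Current position: (-4367.66, 1944.61). Target: (-3474, -972). Remaining: Δeast = 893.66, Δnorth = -2916.61.
Bearing = atan2(893.66, -2916.61) mod 360° = 162.96°; distance = √((893.66)² + (-2916.61)²) = 3050.448 m.

163°, 3050 m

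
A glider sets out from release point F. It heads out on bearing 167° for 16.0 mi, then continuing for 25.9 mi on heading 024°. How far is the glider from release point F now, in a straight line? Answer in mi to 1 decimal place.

16.3 mi

Leg 1 (167°, 16.0 mi): east 16.0 sin 167° = 3.60, north 16.0 cos 167° = -15.59
Leg 2 (024°, 25.9 mi): east 25.9 sin 24° = 10.53, north 25.9 cos 24° = 23.66
Net: 14.13 east, 8.07 north. Distance = √((14.13)² + (8.07)²) = 16.276 mi.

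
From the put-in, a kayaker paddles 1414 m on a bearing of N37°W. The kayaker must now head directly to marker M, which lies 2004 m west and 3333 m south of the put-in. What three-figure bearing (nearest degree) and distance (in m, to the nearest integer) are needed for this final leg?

Leg 1 (N37°W, 1414 m): east 1414 sin 323° = -850.97, north 1414 cos 323° = 1129.27
Current position: (-850.97, 1129.27). Target: (-2004, -3333). Remaining: Δeast = -1153.03, Δnorth = -4462.27.
Bearing = atan2(-1153.03, -4462.27) mod 360° = 194.49°; distance = √((-1153.03)² + (-4462.27)²) = 4608.833 m.

194°, 4609 m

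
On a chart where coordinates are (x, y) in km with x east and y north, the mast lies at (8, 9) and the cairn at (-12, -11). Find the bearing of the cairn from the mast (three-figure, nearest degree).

225°

Δeast = -12 − 8 = -20.00; Δnorth = -11 − 9 = -20.00.
Bearing = atan2(Δeast, Δnorth) mod 360° = 225.00° ≈ 225°.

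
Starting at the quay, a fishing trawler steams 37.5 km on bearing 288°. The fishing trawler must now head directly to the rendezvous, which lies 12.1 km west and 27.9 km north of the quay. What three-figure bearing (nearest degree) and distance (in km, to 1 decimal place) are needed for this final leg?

055°, 28.7 km

Leg 1 (288°, 37.5 km): east 37.5 sin 288° = -35.66, north 37.5 cos 288° = 11.59
Current position: (-35.66, 11.59). Target: (-12.1, 27.9). Remaining: Δeast = 23.56, Δnorth = 16.31.
Bearing = atan2(23.56, 16.31) mod 360° = 55.31°; distance = √((23.56)² + (16.31)²) = 28.660 km.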